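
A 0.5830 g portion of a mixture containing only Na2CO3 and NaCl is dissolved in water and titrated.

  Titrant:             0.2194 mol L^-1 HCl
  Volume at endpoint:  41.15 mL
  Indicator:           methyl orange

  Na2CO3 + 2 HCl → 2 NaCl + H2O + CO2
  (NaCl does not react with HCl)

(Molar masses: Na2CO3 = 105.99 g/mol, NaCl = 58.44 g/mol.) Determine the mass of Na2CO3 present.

n(HCl) = 0.04115 × 0.2194 = 9.028 × 10^-3 mol
Let x = n(Na2CO3), y = n(NaCl).
Titrant: 2x = 9.028 × 10^-3;  mass: 105.99x + 58.44y = 0.5830
Solving, x = 4.514 × 10^-3 mol, y = 1.789 × 10^-3 mol
mass of Na2CO3 = 4.514 × 10^-3 × 105.99 = 0.4785 g

0.4785 g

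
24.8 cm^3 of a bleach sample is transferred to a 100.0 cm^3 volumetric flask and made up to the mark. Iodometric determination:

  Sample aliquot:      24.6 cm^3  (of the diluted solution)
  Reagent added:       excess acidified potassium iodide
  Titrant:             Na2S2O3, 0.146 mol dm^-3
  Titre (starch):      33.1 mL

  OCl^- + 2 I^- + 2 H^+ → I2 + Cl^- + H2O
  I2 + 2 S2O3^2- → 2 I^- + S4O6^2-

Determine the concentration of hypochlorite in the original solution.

n(S2O3^2-) = 0.0331 × 0.146 = 4.83 × 10^-3 mol
n(I2) = n(S2O3^2-)/2 = 2.42 × 10^-3 mol
n(OCl^-) in the aliquot = 2.42 × 10^-3 mol (1:1 ratio)
[OCl^-]_dilute = 2.42 × 10^-3 / 0.0246 = 0.0982 mol/L
[OCl^-]_original = 0.0982 × 100.0/24.8 = 0.396 mol/L

0.396 mol/L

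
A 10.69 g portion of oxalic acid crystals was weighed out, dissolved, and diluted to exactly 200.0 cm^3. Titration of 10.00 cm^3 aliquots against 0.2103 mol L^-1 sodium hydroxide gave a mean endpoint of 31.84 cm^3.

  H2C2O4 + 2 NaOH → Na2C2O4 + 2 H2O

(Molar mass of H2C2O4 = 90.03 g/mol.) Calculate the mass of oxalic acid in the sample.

6.028 g

n(NaOH) per titration = 0.03184 × 0.2103 = 6.696 × 10^-3 mol
From the 1:2 ratio, n(H2C2O4) in each aliquot = 1/2 × 6.696 × 10^-3 = 3.348 × 10^-3 mol
n(H2C2O4) in the whole flask = 3.348 × 10^-3 × 200.0/10.00 = 0.06696 mol
mass of H2C2O4 = 0.06696 × 90.03 = 6.028 g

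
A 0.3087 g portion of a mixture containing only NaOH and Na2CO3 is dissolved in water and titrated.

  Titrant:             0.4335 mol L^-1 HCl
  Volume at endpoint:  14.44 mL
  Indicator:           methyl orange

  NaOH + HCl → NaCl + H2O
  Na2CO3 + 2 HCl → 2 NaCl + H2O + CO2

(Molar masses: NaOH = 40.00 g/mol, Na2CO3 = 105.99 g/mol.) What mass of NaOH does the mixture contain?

0.07090 g

n(HCl) = 0.01444 × 0.4335 = 6.260 × 10^-3 mol
Let x = n(NaOH), y = n(Na2CO3).
Titrant: 1x + 2y = 6.260 × 10^-3;  mass: 40.00x + 105.99y = 0.3087
Solving, x = 1.773 × 10^-3 mol, y = 2.244 × 10^-3 mol
mass of NaOH = 1.773 × 10^-3 × 40.00 = 0.07090 g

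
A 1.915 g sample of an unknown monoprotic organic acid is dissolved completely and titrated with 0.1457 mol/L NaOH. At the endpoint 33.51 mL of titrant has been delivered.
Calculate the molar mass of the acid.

n(NaOH) = 0.03351 L × 0.1457 mol/L = 4.882 × 10^-3 mol
n(HA) = 4.882 × 10^-3 mol (1:1 ratio)
M = m / n = 1.915 g / 4.882 × 10^-3 mol = 392.2 g/mol

392.2 g/mol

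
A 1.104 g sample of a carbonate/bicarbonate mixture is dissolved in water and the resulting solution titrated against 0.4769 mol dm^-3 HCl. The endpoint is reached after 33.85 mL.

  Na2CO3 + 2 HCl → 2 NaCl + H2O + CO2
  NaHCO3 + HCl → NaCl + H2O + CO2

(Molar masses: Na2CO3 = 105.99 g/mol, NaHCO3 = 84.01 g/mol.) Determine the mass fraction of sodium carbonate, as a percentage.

n(HCl) = 0.03385 × 0.4769 = 0.01614 mol
Let x = n(Na2CO3), y = n(NaHCO3).
Titrant: 2x + 1y = 0.01614;  mass: 105.99x + 84.01y = 1.104
Solving, x = 4.065 × 10^-3 mol, y = 8.012 × 10^-3 mol
mass of Na2CO3 = 4.065 × 10^-3 × 105.99 = 0.4309 g
% Na2CO3 = 0.4309 / 1.104 × 100 = 39.03 %

39.03 %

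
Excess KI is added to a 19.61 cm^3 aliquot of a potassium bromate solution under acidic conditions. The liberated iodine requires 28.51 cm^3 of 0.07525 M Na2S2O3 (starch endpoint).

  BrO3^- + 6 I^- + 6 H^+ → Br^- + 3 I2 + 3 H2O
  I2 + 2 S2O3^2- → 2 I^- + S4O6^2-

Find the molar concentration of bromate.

0.01823 M

n(S2O3^2-) = 0.02851 × 0.07525 = 2.145 × 10^-3 mol
n(I2) = n(S2O3^2-)/2 = 1.073 × 10^-3 mol
From the 1:3 ratio, n(BrO3^-) in the aliquot = 1/3 × 1.073 × 10^-3 = 3.576 × 10^-4 mol
[BrO3^-] = 3.576 × 10^-4 / 0.01961 = 0.01823 mol/L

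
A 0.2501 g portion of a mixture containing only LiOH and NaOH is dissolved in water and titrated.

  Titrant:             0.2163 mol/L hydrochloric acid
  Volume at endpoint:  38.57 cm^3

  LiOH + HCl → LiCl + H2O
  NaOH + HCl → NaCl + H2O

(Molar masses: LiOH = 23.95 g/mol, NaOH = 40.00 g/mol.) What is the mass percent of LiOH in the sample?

49.88 %

n(HCl) = 0.03857 × 0.2163 = 8.343 × 10^-3 mol
Let x = n(LiOH), y = n(NaOH).
Titrant: 1x + 1y = 8.343 × 10^-3;  mass: 23.95x + 40.00y = 0.2501
Solving, x = 5.209 × 10^-3 mol, y = 3.133 × 10^-3 mol
mass of LiOH = 5.209 × 10^-3 × 23.95 = 0.1248 g
% LiOH = 0.1248 / 0.2501 × 100 = 49.88 %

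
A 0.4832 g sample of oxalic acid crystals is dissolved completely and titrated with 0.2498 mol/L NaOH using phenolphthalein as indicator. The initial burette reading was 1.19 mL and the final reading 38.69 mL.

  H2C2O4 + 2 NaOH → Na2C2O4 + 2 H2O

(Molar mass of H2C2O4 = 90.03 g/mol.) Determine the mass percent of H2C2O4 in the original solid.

n(NaOH) = 0.03750 L × 0.2498 mol/L = 9.367 × 10^-3 mol
From the 1:2 ratio, n(H2C2O4) = 1/2 × 9.367 × 10^-3 = 4.684 × 10^-3 mol
mass of H2C2O4 = 4.684 × 10^-3 × 90.03 g/mol = 0.4217 g
% H2C2O4 = 0.4217 / 0.4832 × 100 = 87.27 %

87.27 %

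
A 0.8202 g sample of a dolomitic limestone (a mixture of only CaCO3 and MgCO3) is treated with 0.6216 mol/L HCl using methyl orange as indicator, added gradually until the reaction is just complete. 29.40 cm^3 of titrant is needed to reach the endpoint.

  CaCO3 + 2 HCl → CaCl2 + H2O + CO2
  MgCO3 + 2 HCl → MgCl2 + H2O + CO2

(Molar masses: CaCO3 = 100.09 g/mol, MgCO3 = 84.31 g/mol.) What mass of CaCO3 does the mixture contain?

0.3160 g

n(HCl) = 0.02940 × 0.6216 = 0.01828 mol
Let x = n(CaCO3), y = n(MgCO3).
Titrant: 2x + 2y = 0.01828;  mass: 100.09x + 84.31y = 0.8202
Solving, x = 3.157 × 10^-3 mol, y = 5.981 × 10^-3 mol
mass of CaCO3 = 3.157 × 10^-3 × 100.09 = 0.3160 g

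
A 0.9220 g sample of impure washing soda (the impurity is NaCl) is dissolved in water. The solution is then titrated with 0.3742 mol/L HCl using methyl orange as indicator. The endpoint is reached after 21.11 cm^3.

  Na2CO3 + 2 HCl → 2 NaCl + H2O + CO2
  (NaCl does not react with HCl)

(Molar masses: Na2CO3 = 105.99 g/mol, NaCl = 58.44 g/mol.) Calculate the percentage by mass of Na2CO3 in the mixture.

n(HCl) = 0.02111 × 0.3742 = 7.899 × 10^-3 mol
Let x = n(Na2CO3), y = n(NaCl).
Titrant: 2x = 7.899 × 10^-3;  mass: 105.99x + 58.44y = 0.9220
Solving, x = 3.950 × 10^-3 mol, y = 8.614 × 10^-3 mol
mass of Na2CO3 = 3.950 × 10^-3 × 105.99 = 0.4186 g
% Na2CO3 = 0.4186 / 0.9220 × 100 = 45.40 %

45.40 %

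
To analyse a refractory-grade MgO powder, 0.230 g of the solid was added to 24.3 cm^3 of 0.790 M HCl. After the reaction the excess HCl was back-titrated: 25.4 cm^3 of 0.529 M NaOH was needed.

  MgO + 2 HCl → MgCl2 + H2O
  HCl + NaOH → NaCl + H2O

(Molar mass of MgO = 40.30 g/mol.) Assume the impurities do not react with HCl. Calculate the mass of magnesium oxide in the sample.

0.116 g

n(HCl) added = 0.0243 × 0.790 = 0.0192 mol
n(NaOH) used in back-titration = 0.0254 × 0.529 = 0.0134 mol
n(HCl) left over = 0.0134 mol (1:1 ratio)
n(HCl) consumed by analyte = 0.0192 − 0.0134 = 5.76 × 10^-3 mol
From the 1:2 ratio, n(MgO) = 1/2 × 5.76 × 10^-3 = 2.88 × 10^-3 mol
mass of MgO = 2.88 × 10^-3 × 40.30 = 0.116 g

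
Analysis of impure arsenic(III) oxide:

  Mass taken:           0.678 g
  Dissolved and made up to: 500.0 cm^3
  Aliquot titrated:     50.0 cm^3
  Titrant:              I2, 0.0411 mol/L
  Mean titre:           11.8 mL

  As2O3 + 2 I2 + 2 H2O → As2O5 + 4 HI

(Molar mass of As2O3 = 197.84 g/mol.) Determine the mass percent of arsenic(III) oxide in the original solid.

n(I2) per titration = 0.0118 × 0.0411 = 4.85 × 10^-4 mol
From the 1:2 ratio, n(As2O3) in each aliquot = 1/2 × 4.85 × 10^-4 = 2.42 × 10^-4 mol
n(As2O3) in the whole flask = 2.42 × 10^-4 × 500.0/50.0 = 2.42 × 10^-3 mol
mass of As2O3 = 2.42 × 10^-3 × 197.84 = 0.480 g
% As2O3 = 0.480 / 0.678 × 100 = 70.8 %

70.8 %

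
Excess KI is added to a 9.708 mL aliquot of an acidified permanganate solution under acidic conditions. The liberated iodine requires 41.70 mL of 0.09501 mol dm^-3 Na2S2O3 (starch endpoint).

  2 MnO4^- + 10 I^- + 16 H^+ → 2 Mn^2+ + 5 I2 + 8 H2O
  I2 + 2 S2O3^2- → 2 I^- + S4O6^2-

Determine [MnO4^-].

n(S2O3^2-) = 0.04170 × 0.09501 = 3.962 × 10^-3 mol
n(I2) = n(S2O3^2-)/2 = 1.981 × 10^-3 mol
From the 2:5 ratio, n(MnO4^-) in the aliquot = 2/5 × 1.981 × 10^-3 = 7.924 × 10^-4 mol
[MnO4^-] = 7.924 × 10^-4 / 0.009708 = 0.08162 mol/L

0.08162 mol/L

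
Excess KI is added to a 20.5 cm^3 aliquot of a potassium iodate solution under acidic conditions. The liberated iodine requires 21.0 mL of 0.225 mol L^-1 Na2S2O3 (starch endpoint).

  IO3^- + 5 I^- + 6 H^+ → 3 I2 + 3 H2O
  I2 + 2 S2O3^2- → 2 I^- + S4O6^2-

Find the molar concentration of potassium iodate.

0.0384 mol/L

n(S2O3^2-) = 0.0210 × 0.225 = 4.73 × 10^-3 mol
n(I2) = n(S2O3^2-)/2 = 2.36 × 10^-3 mol
From the 1:3 ratio, n(IO3^-) in the aliquot = 1/3 × 2.36 × 10^-3 = 7.88 × 10^-4 mol
[IO3^-] = 7.88 × 10^-4 / 0.0205 = 0.0384 mol/L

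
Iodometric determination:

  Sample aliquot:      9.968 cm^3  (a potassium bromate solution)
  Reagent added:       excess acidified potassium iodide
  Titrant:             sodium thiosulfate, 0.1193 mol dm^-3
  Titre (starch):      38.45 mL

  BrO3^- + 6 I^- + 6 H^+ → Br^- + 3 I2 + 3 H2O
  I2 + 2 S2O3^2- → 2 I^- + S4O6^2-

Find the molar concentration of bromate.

0.07670 mol/L

n(S2O3^2-) = 0.03845 × 0.1193 = 4.587 × 10^-3 mol
n(I2) = n(S2O3^2-)/2 = 2.294 × 10^-3 mol
From the 1:3 ratio, n(BrO3^-) in the aliquot = 1/3 × 2.294 × 10^-3 = 7.645 × 10^-4 mol
[BrO3^-] = 7.645 × 10^-4 / 0.009968 = 0.07670 mol/L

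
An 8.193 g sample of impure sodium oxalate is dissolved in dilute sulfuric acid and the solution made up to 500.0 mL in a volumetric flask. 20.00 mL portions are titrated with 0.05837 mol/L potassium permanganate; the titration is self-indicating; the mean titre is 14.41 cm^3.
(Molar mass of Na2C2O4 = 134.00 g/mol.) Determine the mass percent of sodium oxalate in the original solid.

2 MnO4^- + 5 C2O4^2- + 16 H^+ → 2 Mn^2+ + 10 CO2 + 8 H2O
n(KMnO4) per titration = 0.01441 × 0.05837 = 8.411 × 10^-4 mol
From the 5:2 ratio, n(Na2C2O4) in each aliquot = 5/2 × 8.411 × 10^-4 = 2.103 × 10^-3 mol
n(Na2C2O4) in the whole flask = 2.103 × 10^-3 × 500.0/20.00 = 0.05257 mol
mass of Na2C2O4 = 0.05257 × 134.00 = 7.044 g
% Na2C2O4 = 7.044 / 8.193 × 100 = 85.98 %

85.98 %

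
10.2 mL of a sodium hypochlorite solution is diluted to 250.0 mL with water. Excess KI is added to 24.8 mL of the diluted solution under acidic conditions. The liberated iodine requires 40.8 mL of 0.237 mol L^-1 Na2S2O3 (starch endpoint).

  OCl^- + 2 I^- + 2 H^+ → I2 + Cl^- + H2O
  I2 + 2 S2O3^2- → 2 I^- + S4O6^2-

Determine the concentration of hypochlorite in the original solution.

4.78 mol/L

n(S2O3^2-) = 0.0408 × 0.237 = 9.67 × 10^-3 mol
n(I2) = n(S2O3^2-)/2 = 4.83 × 10^-3 mol
n(OCl^-) in the aliquot = 4.83 × 10^-3 mol (1:1 ratio)
[OCl^-]_dilute = 4.83 × 10^-3 / 0.0248 = 0.195 mol/L
[OCl^-]_original = 0.195 × 250.0/10.2 = 4.78 mol/L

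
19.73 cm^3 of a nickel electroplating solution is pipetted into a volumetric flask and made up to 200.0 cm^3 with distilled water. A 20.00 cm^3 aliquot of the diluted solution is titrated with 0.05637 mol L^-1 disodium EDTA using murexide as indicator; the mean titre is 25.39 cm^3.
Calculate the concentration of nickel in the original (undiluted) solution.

Ni^2+ + EDTA^4- → [Ni(EDTA)]^2-
n(EDTA) = 0.02539 × 0.05637 = 1.431 × 10^-3 mol
n(Ni2+) in the aliquot = 1.431 × 10^-3 mol (1:1 ratio)
[Ni2+]_dilute = 1.431 × 10^-3 / 0.02000 = 0.07156 mol/L
Dilution factor = 200.0 / 19.73 = 10.14
[Ni2+]_stock = 0.07156 × 10.14 = 0.7254 mol/L

0.7254 mol/L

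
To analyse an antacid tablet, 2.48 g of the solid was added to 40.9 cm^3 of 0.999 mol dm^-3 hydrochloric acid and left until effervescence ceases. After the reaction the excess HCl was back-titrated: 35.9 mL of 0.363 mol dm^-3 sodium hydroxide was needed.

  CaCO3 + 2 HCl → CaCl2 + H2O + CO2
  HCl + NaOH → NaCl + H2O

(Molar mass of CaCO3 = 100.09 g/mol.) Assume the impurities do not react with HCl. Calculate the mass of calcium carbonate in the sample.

n(HCl) added = 0.0409 × 0.999 = 0.0409 mol
n(NaOH) used in back-titration = 0.0359 × 0.363 = 0.0130 mol
n(HCl) left over = 0.0130 mol (1:1 ratio)
n(HCl) consumed by analyte = 0.0409 − 0.0130 = 0.0278 mol
From the 1:2 ratio, n(CaCO3) = 1/2 × 0.0278 = 0.0139 mol
mass of CaCO3 = 0.0139 × 100.09 = 1.39 g

1.39 g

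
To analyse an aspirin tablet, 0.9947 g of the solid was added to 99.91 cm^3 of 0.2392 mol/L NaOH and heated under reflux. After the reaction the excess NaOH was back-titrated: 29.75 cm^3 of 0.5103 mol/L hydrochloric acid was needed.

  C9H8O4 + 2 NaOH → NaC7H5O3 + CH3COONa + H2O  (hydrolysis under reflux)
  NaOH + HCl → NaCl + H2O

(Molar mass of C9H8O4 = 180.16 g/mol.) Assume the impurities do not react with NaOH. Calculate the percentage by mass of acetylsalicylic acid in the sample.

n(NaOH) added = 0.09991 × 0.2392 = 0.02390 mol
n(HCl) used in back-titration = 0.02975 × 0.5103 = 0.01518 mol
n(NaOH) left over = 0.01518 mol (1:1 ratio)
n(NaOH) consumed by analyte = 0.02390 − 0.01518 = 8.717 × 10^-3 mol
From the 1:2 ratio, n(C9H8O4) = 1/2 × 8.717 × 10^-3 = 4.359 × 10^-3 mol
mass of C9H8O4 = 4.359 × 10^-3 × 180.16 = 0.7852 g
% C9H8O4 = 0.7852 / 0.9947 × 100 = 78.94 %

78.94 %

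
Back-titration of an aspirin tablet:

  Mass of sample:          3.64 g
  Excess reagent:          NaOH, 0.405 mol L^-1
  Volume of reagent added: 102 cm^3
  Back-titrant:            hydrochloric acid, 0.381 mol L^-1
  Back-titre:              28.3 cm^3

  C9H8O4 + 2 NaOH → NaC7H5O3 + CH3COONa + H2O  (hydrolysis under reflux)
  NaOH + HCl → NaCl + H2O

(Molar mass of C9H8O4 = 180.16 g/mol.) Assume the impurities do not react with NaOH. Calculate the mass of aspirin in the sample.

2.75 g

n(NaOH) added = 0.102 × 0.405 = 0.0413 mol
n(HCl) used in back-titration = 0.0283 × 0.381 = 0.0108 mol
n(NaOH) left over = 0.0108 mol (1:1 ratio)
n(NaOH) consumed by analyte = 0.0413 − 0.0108 = 0.0305 mol
From the 1:2 ratio, n(C9H8O4) = 1/2 × 0.0305 = 0.0153 mol
mass of C9H8O4 = 0.0153 × 180.16 = 2.75 g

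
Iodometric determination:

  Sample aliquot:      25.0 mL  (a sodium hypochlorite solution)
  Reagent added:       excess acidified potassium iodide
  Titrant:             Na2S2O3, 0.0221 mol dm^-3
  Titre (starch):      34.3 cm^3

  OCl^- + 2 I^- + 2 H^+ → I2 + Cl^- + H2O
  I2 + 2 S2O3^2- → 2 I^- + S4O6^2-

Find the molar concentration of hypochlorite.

0.0152 mol/L

n(S2O3^2-) = 0.0343 × 0.0221 = 7.58 × 10^-4 mol
n(I2) = n(S2O3^2-)/2 = 3.79 × 10^-4 mol
n(OCl^-) in the aliquot = 3.79 × 10^-4 mol (1:1 ratio)
[OCl^-] = 3.79 × 10^-4 / 0.0250 = 0.0152 mol/L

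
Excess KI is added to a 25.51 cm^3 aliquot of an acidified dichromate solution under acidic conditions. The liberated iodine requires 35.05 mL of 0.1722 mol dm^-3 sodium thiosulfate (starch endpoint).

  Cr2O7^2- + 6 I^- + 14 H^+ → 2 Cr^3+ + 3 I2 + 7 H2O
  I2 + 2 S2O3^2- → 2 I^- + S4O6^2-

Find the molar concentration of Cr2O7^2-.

n(S2O3^2-) = 0.03505 × 0.1722 = 6.036 × 10^-3 mol
n(I2) = n(S2O3^2-)/2 = 3.018 × 10^-3 mol
From the 1:3 ratio, n(Cr2O7^2-) in the aliquot = 1/3 × 3.018 × 10^-3 = 1.006 × 10^-3 mol
[Cr2O7^2-] = 1.006 × 10^-3 / 0.02551 = 0.03943 mol/L

0.03943 mol/L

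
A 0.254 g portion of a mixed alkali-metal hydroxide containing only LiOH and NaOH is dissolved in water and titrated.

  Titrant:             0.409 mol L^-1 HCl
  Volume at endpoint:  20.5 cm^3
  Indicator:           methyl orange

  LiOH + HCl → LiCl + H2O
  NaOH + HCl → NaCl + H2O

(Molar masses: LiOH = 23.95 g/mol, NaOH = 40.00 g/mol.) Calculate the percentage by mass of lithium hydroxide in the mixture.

n(HCl) = 0.0205 × 0.409 = 8.38 × 10^-3 mol
Let x = n(LiOH), y = n(NaOH).
Titrant: 1x + 1y = 8.38 × 10^-3;  mass: 23.95x + 40.00y = 0.254
Solving, x = 5.07 × 10^-3 mol, y = 3.31 × 10^-3 mol
mass of LiOH = 5.07 × 10^-3 × 23.95 = 0.121 g
% LiOH = 0.121 / 0.254 × 100 = 47.8 %

47.8 %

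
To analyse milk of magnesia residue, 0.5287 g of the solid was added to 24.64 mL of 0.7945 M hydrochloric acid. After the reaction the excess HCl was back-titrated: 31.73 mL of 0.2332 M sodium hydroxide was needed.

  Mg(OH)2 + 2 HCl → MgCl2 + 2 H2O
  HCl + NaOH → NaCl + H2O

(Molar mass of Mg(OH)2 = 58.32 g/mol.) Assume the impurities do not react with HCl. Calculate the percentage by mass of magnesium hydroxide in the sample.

n(HCl) added = 0.02464 × 0.7945 = 0.01958 mol
n(NaOH) used in back-titration = 0.03173 × 0.2332 = 7.399 × 10^-3 mol
n(HCl) left over = 7.399 × 10^-3 mol (1:1 ratio)
n(HCl) consumed by analyte = 0.01958 − 7.399 × 10^-3 = 0.01218 mol
From the 1:2 ratio, n(Mg(OH)2) = 1/2 × 0.01218 = 6.089 × 10^-3 mol
mass of Mg(OH)2 = 6.089 × 10^-3 × 58.32 = 0.3551 g
% Mg(OH)2 = 0.3551 / 0.5287 × 100 = 67.16 %

67.16 %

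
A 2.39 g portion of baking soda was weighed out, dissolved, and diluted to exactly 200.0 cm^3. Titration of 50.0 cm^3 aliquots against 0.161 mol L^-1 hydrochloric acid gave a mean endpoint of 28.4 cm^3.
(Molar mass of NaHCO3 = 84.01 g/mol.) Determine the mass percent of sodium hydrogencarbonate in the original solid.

64.3 %

NaHCO3 + HCl → NaCl + H2O + CO2
n(HCl) per titration = 0.0284 × 0.161 = 4.57 × 10^-3 mol
n(NaHCO3) in each aliquot = 4.57 × 10^-3 mol (1:1 ratio)
n(NaHCO3) in the whole flask = 4.57 × 10^-3 × 200.0/50.0 = 0.0183 mol
mass of NaHCO3 = 0.0183 × 84.01 = 1.54 g
% NaHCO3 = 1.54 / 2.39 × 100 = 64.3 %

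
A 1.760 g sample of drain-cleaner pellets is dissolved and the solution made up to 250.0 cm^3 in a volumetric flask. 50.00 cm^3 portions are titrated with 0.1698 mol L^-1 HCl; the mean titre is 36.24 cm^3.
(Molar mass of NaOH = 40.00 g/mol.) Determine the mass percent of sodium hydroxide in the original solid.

NaOH + HCl → NaCl + H2O
n(HCl) per titration = 0.03624 × 0.1698 = 6.154 × 10^-3 mol
n(NaOH) in each aliquot = 6.154 × 10^-3 mol (1:1 ratio)
n(NaOH) in the whole flask = 6.154 × 10^-3 × 250.0/50.00 = 0.03077 mol
mass of NaOH = 0.03077 × 40.00 = 1.231 g
% NaOH = 1.231 / 1.760 × 100 = 69.93 %

69.93 %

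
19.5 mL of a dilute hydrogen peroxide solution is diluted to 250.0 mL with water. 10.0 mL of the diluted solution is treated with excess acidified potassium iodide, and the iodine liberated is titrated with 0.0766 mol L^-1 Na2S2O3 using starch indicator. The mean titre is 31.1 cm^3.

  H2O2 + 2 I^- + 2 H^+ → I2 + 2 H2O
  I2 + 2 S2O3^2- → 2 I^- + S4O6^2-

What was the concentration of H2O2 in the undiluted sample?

n(S2O3^2-) = 0.0311 × 0.0766 = 2.38 × 10^-3 mol
n(I2) = n(S2O3^2-)/2 = 1.19 × 10^-3 mol
n(H2O2) in the aliquot = 1.19 × 10^-3 mol (1:1 ratio)
[H2O2]_dilute = 1.19 × 10^-3 / 0.0100 = 0.119 mol/L
[H2O2]_original = 0.119 × 250.0/19.5 = 1.53 mol/L

1.53 mol/L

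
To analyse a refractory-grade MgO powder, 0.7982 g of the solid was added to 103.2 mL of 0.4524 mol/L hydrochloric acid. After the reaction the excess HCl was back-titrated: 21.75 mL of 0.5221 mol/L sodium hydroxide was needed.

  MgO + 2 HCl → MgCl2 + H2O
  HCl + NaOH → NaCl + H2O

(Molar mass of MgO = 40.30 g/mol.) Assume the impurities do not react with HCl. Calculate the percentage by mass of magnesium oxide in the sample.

n(HCl) added = 0.1032 × 0.4524 = 0.04669 mol
n(NaOH) used in back-titration = 0.02175 × 0.5221 = 0.01136 mol
n(HCl) left over = 0.01136 mol (1:1 ratio)
n(HCl) consumed by analyte = 0.04669 − 0.01136 = 0.03533 mol
From the 1:2 ratio, n(MgO) = 1/2 × 0.03533 = 0.01767 mol
mass of MgO = 0.01767 × 40.30 = 0.7119 g
% MgO = 0.7119 / 0.7982 × 100 = 89.19 %

89.19 %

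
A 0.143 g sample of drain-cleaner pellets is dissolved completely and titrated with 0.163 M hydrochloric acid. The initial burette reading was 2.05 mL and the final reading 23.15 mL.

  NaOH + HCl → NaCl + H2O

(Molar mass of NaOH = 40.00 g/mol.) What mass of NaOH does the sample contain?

n(HCl) = 0.0211 L × 0.163 mol/L = 3.44 × 10^-3 mol
n(NaOH) = 3.44 × 10^-3 mol (1:1 ratio)
mass of NaOH = 3.44 × 10^-3 × 40.00 g/mol = 0.138 g

0.138 g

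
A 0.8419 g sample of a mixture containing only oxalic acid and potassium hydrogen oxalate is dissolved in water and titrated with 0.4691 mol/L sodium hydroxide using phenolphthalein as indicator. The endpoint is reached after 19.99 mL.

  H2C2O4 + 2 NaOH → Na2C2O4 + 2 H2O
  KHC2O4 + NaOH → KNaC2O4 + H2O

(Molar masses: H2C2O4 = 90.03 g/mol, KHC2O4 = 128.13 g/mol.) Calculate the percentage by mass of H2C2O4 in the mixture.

n(NaOH) = 0.01999 × 0.4691 = 9.377 × 10^-3 mol
Let x = n(H2C2O4), y = n(KHC2O4).
Titrant: 2x + 1y = 9.377 × 10^-3;  mass: 90.03x + 128.13y = 0.8419
Solving, x = 2.163 × 10^-3 mol, y = 5.051 × 10^-3 mol
mass of H2C2O4 = 2.163 × 10^-3 × 90.03 = 0.1948 g
% H2C2O4 = 0.1948 / 0.8419 × 100 = 23.13 %

23.13 %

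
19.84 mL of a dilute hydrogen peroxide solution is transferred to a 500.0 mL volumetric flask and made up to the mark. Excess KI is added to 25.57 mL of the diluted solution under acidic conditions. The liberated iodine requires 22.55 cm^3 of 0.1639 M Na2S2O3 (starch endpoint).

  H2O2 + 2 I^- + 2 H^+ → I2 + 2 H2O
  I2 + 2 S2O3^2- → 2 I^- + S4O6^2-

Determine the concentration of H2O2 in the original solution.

n(S2O3^2-) = 0.02255 × 0.1639 = 3.696 × 10^-3 mol
n(I2) = n(S2O3^2-)/2 = 1.848 × 10^-3 mol
n(H2O2) in the aliquot = 1.848 × 10^-3 mol (1:1 ratio)
[H2O2]_dilute = 1.848 × 10^-3 / 0.02557 = 0.07227 mol/L
[H2O2]_original = 0.07227 × 500.0/19.84 = 1.821 mol/L

1.821 M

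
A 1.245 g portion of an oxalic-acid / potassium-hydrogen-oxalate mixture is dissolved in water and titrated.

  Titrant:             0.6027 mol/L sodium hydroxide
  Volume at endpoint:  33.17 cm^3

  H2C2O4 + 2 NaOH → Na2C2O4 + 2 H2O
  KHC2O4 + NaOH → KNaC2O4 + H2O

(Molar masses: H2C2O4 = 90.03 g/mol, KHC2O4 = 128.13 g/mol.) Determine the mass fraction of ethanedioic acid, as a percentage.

n(NaOH) = 0.03317 × 0.6027 = 0.01999 mol
Let x = n(H2C2O4), y = n(KHC2O4).
Titrant: 2x + 1y = 0.01999;  mass: 90.03x + 128.13y = 1.245
Solving, x = 7.920 × 10^-3 mol, y = 4.152 × 10^-3 mol
mass of H2C2O4 = 7.920 × 10^-3 × 90.03 = 0.7130 g
% H2C2O4 = 0.7130 / 1.245 × 100 = 57.27 %

57.27 %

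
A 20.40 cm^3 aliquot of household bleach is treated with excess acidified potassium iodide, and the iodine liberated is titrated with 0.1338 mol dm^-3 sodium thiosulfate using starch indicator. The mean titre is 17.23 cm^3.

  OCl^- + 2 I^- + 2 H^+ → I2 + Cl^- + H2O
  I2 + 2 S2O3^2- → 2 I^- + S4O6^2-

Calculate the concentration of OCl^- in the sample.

0.05650 mol/L

n(S2O3^2-) = 0.01723 × 0.1338 = 2.305 × 10^-3 mol
n(I2) = n(S2O3^2-)/2 = 1.153 × 10^-3 mol
n(OCl^-) in the aliquot = 1.153 × 10^-3 mol (1:1 ratio)
[OCl^-] = 1.153 × 10^-3 / 0.02040 = 0.05650 mol/L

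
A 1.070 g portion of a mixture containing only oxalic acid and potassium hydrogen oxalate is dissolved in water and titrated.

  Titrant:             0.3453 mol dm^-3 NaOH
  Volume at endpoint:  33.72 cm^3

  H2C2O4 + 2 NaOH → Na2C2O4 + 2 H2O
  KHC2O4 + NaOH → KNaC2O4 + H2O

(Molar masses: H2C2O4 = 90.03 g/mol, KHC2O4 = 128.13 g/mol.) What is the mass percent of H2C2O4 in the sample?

21.35 %

n(NaOH) = 0.03372 × 0.3453 = 0.01164 mol
Let x = n(H2C2O4), y = n(KHC2O4).
Titrant: 2x + 1y = 0.01164;  mass: 90.03x + 128.13y = 1.070
Solving, x = 2.538 × 10^-3 mol, y = 6.568 × 10^-3 mol
mass of H2C2O4 = 2.538 × 10^-3 × 90.03 = 0.2285 g
% H2C2O4 = 0.2285 / 1.070 × 100 = 21.35 %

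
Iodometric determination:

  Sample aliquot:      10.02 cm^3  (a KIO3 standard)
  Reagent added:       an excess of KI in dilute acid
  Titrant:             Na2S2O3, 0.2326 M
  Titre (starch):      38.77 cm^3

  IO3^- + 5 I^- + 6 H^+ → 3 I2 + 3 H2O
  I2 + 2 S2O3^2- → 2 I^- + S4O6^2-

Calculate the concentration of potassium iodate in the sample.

n(S2O3^2-) = 0.03877 × 0.2326 = 9.018 × 10^-3 mol
n(I2) = n(S2O3^2-)/2 = 4.509 × 10^-3 mol
From the 1:3 ratio, n(IO3^-) in the aliquot = 1/3 × 4.509 × 10^-3 = 1.503 × 10^-3 mol
[IO3^-] = 1.503 × 10^-3 / 0.01002 = 0.1500 mol/L

0.1500 M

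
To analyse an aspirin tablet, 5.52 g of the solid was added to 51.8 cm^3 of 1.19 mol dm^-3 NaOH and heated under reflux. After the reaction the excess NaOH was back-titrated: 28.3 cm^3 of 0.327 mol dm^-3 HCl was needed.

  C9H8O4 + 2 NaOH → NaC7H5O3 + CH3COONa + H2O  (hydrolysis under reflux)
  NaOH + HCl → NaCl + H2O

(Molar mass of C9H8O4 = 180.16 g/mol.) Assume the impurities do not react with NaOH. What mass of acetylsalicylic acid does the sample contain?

n(NaOH) added = 0.0518 × 1.19 = 0.0616 mol
n(HCl) used in back-titration = 0.0283 × 0.327 = 9.25 × 10^-3 mol
n(NaOH) left over = 9.25 × 10^-3 mol (1:1 ratio)
n(NaOH) consumed by analyte = 0.0616 − 9.25 × 10^-3 = 0.0524 mol
From the 1:2 ratio, n(C9H8O4) = 1/2 × 0.0524 = 0.0262 mol
mass of C9H8O4 = 0.0262 × 180.16 = 4.72 g

4.72 g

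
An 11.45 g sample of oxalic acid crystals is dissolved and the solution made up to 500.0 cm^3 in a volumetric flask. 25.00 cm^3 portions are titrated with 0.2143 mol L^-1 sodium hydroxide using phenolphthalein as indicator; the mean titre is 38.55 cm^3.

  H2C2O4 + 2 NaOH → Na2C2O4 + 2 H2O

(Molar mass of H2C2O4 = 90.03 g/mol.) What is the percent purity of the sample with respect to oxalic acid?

n(NaOH) per titration = 0.03855 × 0.2143 = 8.261 × 10^-3 mol
From the 1:2 ratio, n(H2C2O4) in each aliquot = 1/2 × 8.261 × 10^-3 = 4.131 × 10^-3 mol
n(H2C2O4) in the whole flask = 4.131 × 10^-3 × 500.0/25.00 = 0.08261 mol
mass of H2C2O4 = 0.08261 × 90.03 = 7.438 g
% H2C2O4 = 7.438 / 11.45 × 100 = 64.96 %

64.96 %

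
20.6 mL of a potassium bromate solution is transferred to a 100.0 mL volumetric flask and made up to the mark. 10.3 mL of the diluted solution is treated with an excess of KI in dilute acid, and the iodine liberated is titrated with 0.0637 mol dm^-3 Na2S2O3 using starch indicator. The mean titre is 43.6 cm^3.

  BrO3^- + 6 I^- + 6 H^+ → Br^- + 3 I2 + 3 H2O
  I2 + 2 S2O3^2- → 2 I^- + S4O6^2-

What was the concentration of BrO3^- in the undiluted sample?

0.218 mol/L

n(S2O3^2-) = 0.0436 × 0.0637 = 2.78 × 10^-3 mol
n(I2) = n(S2O3^2-)/2 = 1.39 × 10^-3 mol
From the 1:3 ratio, n(BrO3^-) in the aliquot = 1/3 × 1.39 × 10^-3 = 4.63 × 10^-4 mol
[BrO3^-]_dilute = 4.63 × 10^-4 / 0.0103 = 0.0449 mol/L
[BrO3^-]_original = 0.0449 × 100.0/20.6 = 0.218 mol/L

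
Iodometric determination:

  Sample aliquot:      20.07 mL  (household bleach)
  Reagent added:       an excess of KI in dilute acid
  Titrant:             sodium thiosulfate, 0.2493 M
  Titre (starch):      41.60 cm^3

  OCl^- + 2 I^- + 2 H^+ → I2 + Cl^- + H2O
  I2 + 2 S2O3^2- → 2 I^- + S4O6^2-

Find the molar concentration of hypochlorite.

n(S2O3^2-) = 0.04160 × 0.2493 = 0.01037 mol
n(I2) = n(S2O3^2-)/2 = 5.185 × 10^-3 mol
n(OCl^-) in the aliquot = 5.185 × 10^-3 mol (1:1 ratio)
[OCl^-] = 5.185 × 10^-3 / 0.02007 = 0.2584 mol/L

0.2584 M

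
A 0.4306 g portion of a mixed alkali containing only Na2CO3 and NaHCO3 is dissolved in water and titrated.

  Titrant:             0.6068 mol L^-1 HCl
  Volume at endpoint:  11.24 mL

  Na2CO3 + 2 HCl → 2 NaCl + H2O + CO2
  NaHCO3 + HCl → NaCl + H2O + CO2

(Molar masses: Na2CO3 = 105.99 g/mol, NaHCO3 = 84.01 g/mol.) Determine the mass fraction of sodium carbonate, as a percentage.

56.50 %

n(HCl) = 0.01124 × 0.6068 = 6.820 × 10^-3 mol
Let x = n(Na2CO3), y = n(NaHCO3).
Titrant: 2x + 1y = 6.820 × 10^-3;  mass: 105.99x + 84.01y = 0.4306
Solving, x = 2.295 × 10^-3 mol, y = 2.230 × 10^-3 mol
mass of Na2CO3 = 2.295 × 10^-3 × 105.99 = 0.2433 g
% Na2CO3 = 0.2433 / 0.4306 × 100 = 56.50 %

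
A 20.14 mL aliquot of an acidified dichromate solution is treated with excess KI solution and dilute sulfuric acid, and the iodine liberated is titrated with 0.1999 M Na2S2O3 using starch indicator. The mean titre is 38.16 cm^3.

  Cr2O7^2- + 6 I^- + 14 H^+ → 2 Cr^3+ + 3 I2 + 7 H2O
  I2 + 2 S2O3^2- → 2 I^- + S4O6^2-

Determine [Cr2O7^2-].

n(S2O3^2-) = 0.03816 × 0.1999 = 7.628 × 10^-3 mol
n(I2) = n(S2O3^2-)/2 = 3.814 × 10^-3 mol
From the 1:3 ratio, n(Cr2O7^2-) in the aliquot = 1/3 × 3.814 × 10^-3 = 1.271 × 10^-3 mol
[Cr2O7^2-] = 1.271 × 10^-3 / 0.02014 = 0.06313 mol/L

0.06313 M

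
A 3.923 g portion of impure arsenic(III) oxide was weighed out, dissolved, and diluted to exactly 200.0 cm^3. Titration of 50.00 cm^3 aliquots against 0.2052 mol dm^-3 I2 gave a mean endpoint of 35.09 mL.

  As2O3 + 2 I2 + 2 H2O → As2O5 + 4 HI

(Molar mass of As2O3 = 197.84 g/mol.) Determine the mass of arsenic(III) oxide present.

n(I2) per titration = 0.03509 × 0.2052 = 7.200 × 10^-3 mol
From the 1:2 ratio, n(As2O3) in each aliquot = 1/2 × 7.200 × 10^-3 = 3.600 × 10^-3 mol
n(As2O3) in the whole flask = 3.600 × 10^-3 × 200.0/50.00 = 0.01440 mol
mass of As2O3 = 0.01440 × 197.84 = 2.849 g

2.849 g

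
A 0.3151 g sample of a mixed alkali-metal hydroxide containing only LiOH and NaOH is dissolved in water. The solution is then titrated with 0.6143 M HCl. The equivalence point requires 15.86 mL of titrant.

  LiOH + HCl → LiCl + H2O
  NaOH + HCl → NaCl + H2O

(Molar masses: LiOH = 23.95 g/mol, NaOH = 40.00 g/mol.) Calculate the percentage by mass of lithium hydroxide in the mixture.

35.33 %

n(HCl) = 0.01586 × 0.6143 = 9.743 × 10^-3 mol
Let x = n(LiOH), y = n(NaOH).
Titrant: 1x + 1y = 9.743 × 10^-3;  mass: 23.95x + 40.00y = 0.3151
Solving, x = 4.649 × 10^-3 mol, y = 5.094 × 10^-3 mol
mass of LiOH = 4.649 × 10^-3 × 23.95 = 0.1113 g
% LiOH = 0.1113 / 0.3151 × 100 = 35.33 %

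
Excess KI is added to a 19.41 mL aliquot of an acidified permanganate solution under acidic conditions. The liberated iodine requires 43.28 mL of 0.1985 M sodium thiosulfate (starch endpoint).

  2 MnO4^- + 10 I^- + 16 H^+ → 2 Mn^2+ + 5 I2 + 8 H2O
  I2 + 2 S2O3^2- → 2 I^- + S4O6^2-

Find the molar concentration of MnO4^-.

0.08852 M

n(S2O3^2-) = 0.04328 × 0.1985 = 8.591 × 10^-3 mol
n(I2) = n(S2O3^2-)/2 = 4.296 × 10^-3 mol
From the 2:5 ratio, n(MnO4^-) in the aliquot = 2/5 × 4.296 × 10^-3 = 1.718 × 10^-3 mol
[MnO4^-] = 1.718 × 10^-3 / 0.01941 = 0.08852 mol/L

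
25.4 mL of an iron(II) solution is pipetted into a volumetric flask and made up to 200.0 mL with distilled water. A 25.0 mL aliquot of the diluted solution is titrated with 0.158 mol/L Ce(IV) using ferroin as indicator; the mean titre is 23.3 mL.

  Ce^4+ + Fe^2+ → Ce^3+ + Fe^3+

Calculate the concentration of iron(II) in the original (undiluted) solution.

1.16 mol/L

n(Ce4+) = 0.0233 × 0.158 = 3.68 × 10^-3 mol
n(Fe2+) in the aliquot = 3.68 × 10^-3 mol (1:1 ratio)
[Fe2+]_dilute = 3.68 × 10^-3 / 0.0250 = 0.147 mol/L
Dilution factor = 200.0 / 25.4 = 7.874
[Fe2+]_stock = 0.147 × 7.874 = 1.16 mol/L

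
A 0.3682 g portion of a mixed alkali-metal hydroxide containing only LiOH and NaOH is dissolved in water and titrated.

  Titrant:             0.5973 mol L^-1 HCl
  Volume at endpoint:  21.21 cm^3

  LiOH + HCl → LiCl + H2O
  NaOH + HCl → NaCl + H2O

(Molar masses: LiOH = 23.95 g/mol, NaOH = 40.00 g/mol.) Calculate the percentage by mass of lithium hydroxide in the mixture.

n(HCl) = 0.02121 × 0.5973 = 0.01267 mol
Let x = n(LiOH), y = n(NaOH).
Titrant: 1x + 1y = 0.01267;  mass: 23.95x + 40.00y = 0.3682
Solving, x = 8.632 × 10^-3 mol, y = 4.036 × 10^-3 mol
mass of LiOH = 8.632 × 10^-3 × 23.95 = 0.2067 g
% LiOH = 0.2067 / 0.3682 × 100 = 56.15 %

56.15 %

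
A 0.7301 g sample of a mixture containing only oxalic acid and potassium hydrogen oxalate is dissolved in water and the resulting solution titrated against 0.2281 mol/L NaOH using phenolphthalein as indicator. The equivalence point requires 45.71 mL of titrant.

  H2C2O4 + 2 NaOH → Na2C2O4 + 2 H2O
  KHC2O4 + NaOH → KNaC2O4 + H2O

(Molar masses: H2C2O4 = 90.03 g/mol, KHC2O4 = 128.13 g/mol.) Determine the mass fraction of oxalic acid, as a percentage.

n(NaOH) = 0.04571 × 0.2281 = 0.01043 mol
Let x = n(H2C2O4), y = n(KHC2O4).
Titrant: 2x + 1y = 0.01043;  mass: 90.03x + 128.13y = 0.7301
Solving, x = 3.645 × 10^-3 mol, y = 3.137 × 10^-3 mol
mass of H2C2O4 = 3.645 × 10^-3 × 90.03 = 0.3281 g
% H2C2O4 = 0.3281 / 0.7301 × 100 = 44.94 %

44.94 %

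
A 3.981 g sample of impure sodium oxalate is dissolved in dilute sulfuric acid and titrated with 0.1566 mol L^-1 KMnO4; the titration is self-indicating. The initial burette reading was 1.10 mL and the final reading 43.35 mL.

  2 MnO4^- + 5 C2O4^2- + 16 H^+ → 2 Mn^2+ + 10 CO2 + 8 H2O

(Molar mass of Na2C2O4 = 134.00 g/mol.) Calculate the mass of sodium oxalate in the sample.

n(KMnO4) = 0.04225 L × 0.1566 mol/L = 6.616 × 10^-3 mol
From the 5:2 ratio, n(Na2C2O4) = 5/2 × 6.616 × 10^-3 = 0.01654 mol
mass of Na2C2O4 = 0.01654 × 134.00 g/mol = 2.216 g

2.216 g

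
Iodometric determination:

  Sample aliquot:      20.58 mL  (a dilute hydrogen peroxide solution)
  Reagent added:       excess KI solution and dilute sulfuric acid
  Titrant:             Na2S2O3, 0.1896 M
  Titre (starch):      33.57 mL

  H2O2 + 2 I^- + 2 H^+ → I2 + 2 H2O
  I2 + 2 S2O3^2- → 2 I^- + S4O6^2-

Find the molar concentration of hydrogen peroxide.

n(S2O3^2-) = 0.03357 × 0.1896 = 6.365 × 10^-3 mol
n(I2) = n(S2O3^2-)/2 = 3.182 × 10^-3 mol
n(H2O2) in the aliquot = 3.182 × 10^-3 mol (1:1 ratio)
[H2O2] = 3.182 × 10^-3 / 0.02058 = 0.1546 mol/L

0.1546 M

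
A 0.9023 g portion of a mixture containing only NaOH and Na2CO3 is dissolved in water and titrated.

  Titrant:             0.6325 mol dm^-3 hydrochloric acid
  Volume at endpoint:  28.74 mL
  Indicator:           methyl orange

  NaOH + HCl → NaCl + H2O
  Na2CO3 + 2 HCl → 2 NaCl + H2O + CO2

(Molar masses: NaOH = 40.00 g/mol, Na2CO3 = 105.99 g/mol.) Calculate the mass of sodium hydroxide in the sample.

0.1879 g

n(HCl) = 0.02874 × 0.6325 = 0.01818 mol
Let x = n(NaOH), y = n(Na2CO3).
Titrant: 1x + 2y = 0.01818;  mass: 40.00x + 105.99y = 0.9023
Solving, x = 4.698 × 10^-3 mol, y = 6.740 × 10^-3 mol
mass of NaOH = 4.698 × 10^-3 × 40.00 = 0.1879 g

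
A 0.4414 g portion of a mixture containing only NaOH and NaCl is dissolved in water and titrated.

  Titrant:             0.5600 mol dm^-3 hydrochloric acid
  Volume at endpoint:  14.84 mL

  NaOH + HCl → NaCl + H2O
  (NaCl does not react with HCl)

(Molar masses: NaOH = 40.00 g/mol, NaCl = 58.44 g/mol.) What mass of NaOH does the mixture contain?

n(HCl) = 0.01484 × 0.5600 = 8.310 × 10^-3 mol
Let x = n(NaOH), y = n(NaCl).
Titrant: 1x = 8.310 × 10^-3;  mass: 40.00x + 58.44y = 0.4414
Solving, x = 8.310 × 10^-3 mol, y = 1.865 × 10^-3 mol
mass of NaOH = 8.310 × 10^-3 × 40.00 = 0.3324 g

0.3324 g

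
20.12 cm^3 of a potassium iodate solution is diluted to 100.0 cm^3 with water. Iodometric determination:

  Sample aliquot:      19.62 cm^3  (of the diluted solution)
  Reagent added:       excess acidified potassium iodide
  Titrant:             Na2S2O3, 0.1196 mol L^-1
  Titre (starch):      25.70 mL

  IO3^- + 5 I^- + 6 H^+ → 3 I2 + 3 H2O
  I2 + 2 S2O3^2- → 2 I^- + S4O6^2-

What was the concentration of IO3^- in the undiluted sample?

0.1298 mol/L

n(S2O3^2-) = 0.02570 × 0.1196 = 3.074 × 10^-3 mol
n(I2) = n(S2O3^2-)/2 = 1.537 × 10^-3 mol
From the 1:3 ratio, n(IO3^-) in the aliquot = 1/3 × 1.537 × 10^-3 = 5.123 × 10^-4 mol
[IO3^-]_dilute = 5.123 × 10^-4 / 0.01962 = 0.02611 mol/L
[IO3^-]_original = 0.02611 × 100.0/20.12 = 0.1298 mol/L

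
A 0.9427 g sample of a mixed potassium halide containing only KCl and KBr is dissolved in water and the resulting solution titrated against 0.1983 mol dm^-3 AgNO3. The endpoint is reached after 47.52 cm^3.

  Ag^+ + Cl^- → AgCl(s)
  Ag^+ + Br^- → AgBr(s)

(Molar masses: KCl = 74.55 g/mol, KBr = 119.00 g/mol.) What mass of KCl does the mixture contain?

n(AgNO3) = 0.04752 × 0.1983 = 9.423 × 10^-3 mol
Let x = n(KCl), y = n(KBr).
Titrant: 1x + 1y = 9.423 × 10^-3;  mass: 74.55x + 119.00y = 0.9427
Solving, x = 4.019 × 10^-3 mol, y = 5.404 × 10^-3 mol
mass of KCl = 4.019 × 10^-3 × 74.55 = 0.2996 g

0.2996 g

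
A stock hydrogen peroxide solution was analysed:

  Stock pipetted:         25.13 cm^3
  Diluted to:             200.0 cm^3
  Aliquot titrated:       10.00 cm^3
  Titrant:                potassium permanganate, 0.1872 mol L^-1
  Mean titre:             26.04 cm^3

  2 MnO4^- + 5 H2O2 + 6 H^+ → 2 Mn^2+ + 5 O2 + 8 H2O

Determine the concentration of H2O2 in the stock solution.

n(KMnO4) = 0.02604 × 0.1872 = 4.875 × 10^-3 mol
From the 5:2 ratio, n(H2O2) in the aliquot = 5/2 × 4.875 × 10^-3 = 0.01219 mol
[H2O2]_dilute = 0.01219 / 0.01000 = 1.219 mol/L
Dilution factor = 200.0 / 25.13 = 7.959
[H2O2]_stock = 1.219 × 7.959 = 9.699 mol/L

9.699 mol/L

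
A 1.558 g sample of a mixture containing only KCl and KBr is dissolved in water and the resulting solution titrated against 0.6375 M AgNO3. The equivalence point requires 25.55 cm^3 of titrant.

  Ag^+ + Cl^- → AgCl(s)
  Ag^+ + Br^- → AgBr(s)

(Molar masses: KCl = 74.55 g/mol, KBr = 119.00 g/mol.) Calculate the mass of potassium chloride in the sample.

0.6378 g

n(AgNO3) = 0.02555 × 0.6375 = 0.01629 mol
Let x = n(KCl), y = n(KBr).
Titrant: 1x + 1y = 0.01629;  mass: 74.55x + 119.00y = 1.558
Solving, x = 8.555 × 10^-3 mol, y = 7.733 × 10^-3 mol
mass of KCl = 8.555 × 10^-3 × 74.55 = 0.6378 g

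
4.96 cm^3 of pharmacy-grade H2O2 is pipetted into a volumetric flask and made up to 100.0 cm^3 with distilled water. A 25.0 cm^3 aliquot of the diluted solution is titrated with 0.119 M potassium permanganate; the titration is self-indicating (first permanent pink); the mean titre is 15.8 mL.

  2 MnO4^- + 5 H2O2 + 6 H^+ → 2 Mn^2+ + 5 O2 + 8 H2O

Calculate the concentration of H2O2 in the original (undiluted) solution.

3.79 M

n(KMnO4) = 0.0158 × 0.119 = 1.88 × 10^-3 mol
From the 5:2 ratio, n(H2O2) in the aliquot = 5/2 × 1.88 × 10^-3 = 4.70 × 10^-3 mol
[H2O2]_dilute = 4.70 × 10^-3 / 0.0250 = 0.188 mol/L
Dilution factor = 100.0 / 4.96 = 20.16
[H2O2]_stock = 0.188 × 20.16 = 3.79 mol/L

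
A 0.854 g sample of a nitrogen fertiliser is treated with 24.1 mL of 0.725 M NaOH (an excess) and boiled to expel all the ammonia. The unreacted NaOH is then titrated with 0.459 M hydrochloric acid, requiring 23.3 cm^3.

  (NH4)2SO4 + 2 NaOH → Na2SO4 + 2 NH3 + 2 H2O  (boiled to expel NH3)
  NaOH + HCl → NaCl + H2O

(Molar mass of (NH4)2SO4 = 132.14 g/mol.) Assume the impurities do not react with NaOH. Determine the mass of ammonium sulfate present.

0.448 g

n(NaOH) added = 0.0241 × 0.725 = 0.0175 mol
n(HCl) used in back-titration = 0.0233 × 0.459 = 0.0107 mol
n(NaOH) left over = 0.0107 mol (1:1 ratio)
n(NaOH) consumed by analyte = 0.0175 − 0.0107 = 6.78 × 10^-3 mol
From the 1:2 ratio, n((NH4)2SO4) = 1/2 × 6.78 × 10^-3 = 3.39 × 10^-3 mol
mass of (NH4)2SO4 = 3.39 × 10^-3 × 132.14 = 0.448 g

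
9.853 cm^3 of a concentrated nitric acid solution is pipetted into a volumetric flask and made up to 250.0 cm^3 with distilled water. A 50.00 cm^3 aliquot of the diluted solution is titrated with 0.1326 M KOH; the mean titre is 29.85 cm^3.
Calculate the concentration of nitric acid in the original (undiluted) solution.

HNO3 + KOH → KNO3 + H2O
n(KOH) = 0.02985 × 0.1326 = 3.958 × 10^-3 mol
n(HNO3) in the aliquot = 3.958 × 10^-3 mol (1:1 ratio)
[HNO3]_dilute = 3.958 × 10^-3 / 0.05000 = 0.07916 mol/L
Dilution factor = 250.0 / 9.853 = 25.37
[HNO3]_stock = 0.07916 × 25.37 = 2.009 mol/L

2.009 M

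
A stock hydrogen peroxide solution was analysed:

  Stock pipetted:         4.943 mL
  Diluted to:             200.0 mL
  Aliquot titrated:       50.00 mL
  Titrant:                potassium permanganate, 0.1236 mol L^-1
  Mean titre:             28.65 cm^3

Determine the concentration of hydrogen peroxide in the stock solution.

7.164 mol/L

2 MnO4^- + 5 H2O2 + 6 H^+ → 2 Mn^2+ + 5 O2 + 8 H2O
n(KMnO4) = 0.02865 × 0.1236 = 3.541 × 10^-3 mol
From the 5:2 ratio, n(H2O2) in the aliquot = 5/2 × 3.541 × 10^-3 = 8.853 × 10^-3 mol
[H2O2]_dilute = 8.853 × 10^-3 / 0.05000 = 0.1771 mol/L
Dilution factor = 200.0 / 4.943 = 40.46
[H2O2]_stock = 0.1771 × 40.46 = 7.164 mol/L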